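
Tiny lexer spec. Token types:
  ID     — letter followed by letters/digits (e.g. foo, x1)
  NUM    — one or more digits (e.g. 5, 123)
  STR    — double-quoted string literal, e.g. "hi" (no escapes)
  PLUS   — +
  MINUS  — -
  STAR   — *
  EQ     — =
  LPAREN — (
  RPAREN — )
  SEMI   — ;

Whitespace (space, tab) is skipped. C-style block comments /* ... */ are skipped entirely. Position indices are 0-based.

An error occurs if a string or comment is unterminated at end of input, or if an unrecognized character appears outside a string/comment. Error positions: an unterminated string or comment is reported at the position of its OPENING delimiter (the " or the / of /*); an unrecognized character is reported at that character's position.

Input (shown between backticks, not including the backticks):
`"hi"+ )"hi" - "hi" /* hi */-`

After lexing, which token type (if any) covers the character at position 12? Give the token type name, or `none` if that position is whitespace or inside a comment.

Answer: MINUS

Derivation:
pos=0: enter STRING mode
pos=0: emit STR "hi" (now at pos=4)
pos=4: emit PLUS '+'
pos=6: emit RPAREN ')'
pos=7: enter STRING mode
pos=7: emit STR "hi" (now at pos=11)
pos=12: emit MINUS '-'
pos=14: enter STRING mode
pos=14: emit STR "hi" (now at pos=18)
pos=19: enter COMMENT mode (saw '/*')
exit COMMENT mode (now at pos=27)
pos=27: emit MINUS '-'
DONE. 7 tokens: [STR, PLUS, RPAREN, STR, MINUS, STR, MINUS]
Position 12: char is '-' -> MINUS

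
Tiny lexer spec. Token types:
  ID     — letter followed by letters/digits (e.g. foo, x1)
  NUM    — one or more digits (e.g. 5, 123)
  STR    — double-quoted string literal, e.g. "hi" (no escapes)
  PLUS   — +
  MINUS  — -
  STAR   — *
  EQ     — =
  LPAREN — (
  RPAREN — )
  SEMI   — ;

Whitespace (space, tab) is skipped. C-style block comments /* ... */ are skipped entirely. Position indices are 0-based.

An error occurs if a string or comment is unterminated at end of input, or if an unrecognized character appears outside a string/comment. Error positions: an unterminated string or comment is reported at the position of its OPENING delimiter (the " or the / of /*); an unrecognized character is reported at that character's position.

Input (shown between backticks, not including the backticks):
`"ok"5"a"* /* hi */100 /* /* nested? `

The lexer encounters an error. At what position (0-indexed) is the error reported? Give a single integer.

Answer: 22

Derivation:
pos=0: enter STRING mode
pos=0: emit STR "ok" (now at pos=4)
pos=4: emit NUM '5' (now at pos=5)
pos=5: enter STRING mode
pos=5: emit STR "a" (now at pos=8)
pos=8: emit STAR '*'
pos=10: enter COMMENT mode (saw '/*')
exit COMMENT mode (now at pos=18)
pos=18: emit NUM '100' (now at pos=21)
pos=22: enter COMMENT mode (saw '/*')
pos=22: ERROR — unterminated comment (reached EOF)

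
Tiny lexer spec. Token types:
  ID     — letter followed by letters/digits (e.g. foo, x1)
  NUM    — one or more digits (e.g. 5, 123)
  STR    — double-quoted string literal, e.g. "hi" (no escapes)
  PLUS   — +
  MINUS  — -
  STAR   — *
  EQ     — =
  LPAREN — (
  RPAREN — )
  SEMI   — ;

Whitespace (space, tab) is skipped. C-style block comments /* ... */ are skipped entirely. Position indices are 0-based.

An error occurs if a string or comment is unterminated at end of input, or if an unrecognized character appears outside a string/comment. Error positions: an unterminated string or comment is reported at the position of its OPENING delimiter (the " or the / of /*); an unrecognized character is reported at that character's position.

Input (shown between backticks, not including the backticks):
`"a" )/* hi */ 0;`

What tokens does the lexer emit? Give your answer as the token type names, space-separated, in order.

pos=0: enter STRING mode
pos=0: emit STR "a" (now at pos=3)
pos=4: emit RPAREN ')'
pos=5: enter COMMENT mode (saw '/*')
exit COMMENT mode (now at pos=13)
pos=14: emit NUM '0' (now at pos=15)
pos=15: emit SEMI ';'
DONE. 4 tokens: [STR, RPAREN, NUM, SEMI]

Answer: STR RPAREN NUM SEMI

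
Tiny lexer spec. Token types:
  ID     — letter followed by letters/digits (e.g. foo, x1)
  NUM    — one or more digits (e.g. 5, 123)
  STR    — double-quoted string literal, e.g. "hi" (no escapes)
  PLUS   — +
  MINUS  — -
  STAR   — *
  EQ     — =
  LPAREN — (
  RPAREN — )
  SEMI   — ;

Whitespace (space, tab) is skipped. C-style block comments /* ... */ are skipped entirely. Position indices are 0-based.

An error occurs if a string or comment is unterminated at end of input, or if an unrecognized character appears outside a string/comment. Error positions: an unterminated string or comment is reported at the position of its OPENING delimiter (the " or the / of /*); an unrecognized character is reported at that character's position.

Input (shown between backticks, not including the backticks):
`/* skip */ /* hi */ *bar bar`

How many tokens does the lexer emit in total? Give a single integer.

pos=0: enter COMMENT mode (saw '/*')
exit COMMENT mode (now at pos=10)
pos=11: enter COMMENT mode (saw '/*')
exit COMMENT mode (now at pos=19)
pos=20: emit STAR '*'
pos=21: emit ID 'bar' (now at pos=24)
pos=25: emit ID 'bar' (now at pos=28)
DONE. 3 tokens: [STAR, ID, ID]

Answer: 3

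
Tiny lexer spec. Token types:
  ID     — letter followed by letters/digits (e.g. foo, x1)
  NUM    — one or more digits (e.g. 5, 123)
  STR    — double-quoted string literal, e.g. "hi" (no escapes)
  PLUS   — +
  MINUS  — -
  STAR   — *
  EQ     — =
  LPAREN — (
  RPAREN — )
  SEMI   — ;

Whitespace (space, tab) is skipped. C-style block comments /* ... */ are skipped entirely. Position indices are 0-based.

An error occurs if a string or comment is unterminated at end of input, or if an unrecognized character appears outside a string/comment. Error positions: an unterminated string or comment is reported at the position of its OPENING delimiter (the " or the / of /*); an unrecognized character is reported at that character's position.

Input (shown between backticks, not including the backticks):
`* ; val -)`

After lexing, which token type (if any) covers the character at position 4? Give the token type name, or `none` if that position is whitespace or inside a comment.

pos=0: emit STAR '*'
pos=2: emit SEMI ';'
pos=4: emit ID 'val' (now at pos=7)
pos=8: emit MINUS '-'
pos=9: emit RPAREN ')'
DONE. 5 tokens: [STAR, SEMI, ID, MINUS, RPAREN]
Position 4: char is 'v' -> ID

Answer: ID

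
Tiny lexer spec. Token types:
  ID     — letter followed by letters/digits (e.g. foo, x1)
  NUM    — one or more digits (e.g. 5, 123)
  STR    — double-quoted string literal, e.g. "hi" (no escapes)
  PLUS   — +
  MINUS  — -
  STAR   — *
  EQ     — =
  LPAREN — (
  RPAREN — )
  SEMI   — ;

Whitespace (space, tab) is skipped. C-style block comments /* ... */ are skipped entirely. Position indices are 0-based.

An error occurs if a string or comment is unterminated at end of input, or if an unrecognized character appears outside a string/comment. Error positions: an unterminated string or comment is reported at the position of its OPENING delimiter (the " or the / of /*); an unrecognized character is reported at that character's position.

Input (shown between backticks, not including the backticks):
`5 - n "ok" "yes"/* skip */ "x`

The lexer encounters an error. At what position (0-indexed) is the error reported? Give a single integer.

pos=0: emit NUM '5' (now at pos=1)
pos=2: emit MINUS '-'
pos=4: emit ID 'n' (now at pos=5)
pos=6: enter STRING mode
pos=6: emit STR "ok" (now at pos=10)
pos=11: enter STRING mode
pos=11: emit STR "yes" (now at pos=16)
pos=16: enter COMMENT mode (saw '/*')
exit COMMENT mode (now at pos=26)
pos=27: enter STRING mode
pos=27: ERROR — unterminated string

Answer: 27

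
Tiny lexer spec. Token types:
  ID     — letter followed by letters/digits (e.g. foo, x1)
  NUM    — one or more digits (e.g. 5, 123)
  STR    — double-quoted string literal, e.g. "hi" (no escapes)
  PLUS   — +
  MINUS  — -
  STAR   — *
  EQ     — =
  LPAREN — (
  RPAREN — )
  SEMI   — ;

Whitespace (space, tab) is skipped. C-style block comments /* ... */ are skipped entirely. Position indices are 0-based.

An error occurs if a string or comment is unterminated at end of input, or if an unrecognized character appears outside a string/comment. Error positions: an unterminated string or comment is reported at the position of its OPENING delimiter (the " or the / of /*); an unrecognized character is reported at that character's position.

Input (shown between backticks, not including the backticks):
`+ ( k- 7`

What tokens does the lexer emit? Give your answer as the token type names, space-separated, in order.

pos=0: emit PLUS '+'
pos=2: emit LPAREN '('
pos=4: emit ID 'k' (now at pos=5)
pos=5: emit MINUS '-'
pos=7: emit NUM '7' (now at pos=8)
DONE. 5 tokens: [PLUS, LPAREN, ID, MINUS, NUM]

Answer: PLUS LPAREN ID MINUS NUM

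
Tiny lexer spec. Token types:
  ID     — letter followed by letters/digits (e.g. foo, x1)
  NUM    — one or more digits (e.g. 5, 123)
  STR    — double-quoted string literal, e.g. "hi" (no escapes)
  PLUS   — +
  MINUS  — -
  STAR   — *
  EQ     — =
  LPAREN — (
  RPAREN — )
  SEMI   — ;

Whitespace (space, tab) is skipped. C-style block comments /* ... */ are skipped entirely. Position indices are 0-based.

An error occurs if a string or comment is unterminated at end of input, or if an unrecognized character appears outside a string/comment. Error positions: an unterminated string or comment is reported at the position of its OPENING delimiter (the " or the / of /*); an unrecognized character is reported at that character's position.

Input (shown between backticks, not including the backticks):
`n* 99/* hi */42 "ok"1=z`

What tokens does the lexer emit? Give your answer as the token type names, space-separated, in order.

Answer: ID STAR NUM NUM STR NUM EQ ID

Derivation:
pos=0: emit ID 'n' (now at pos=1)
pos=1: emit STAR '*'
pos=3: emit NUM '99' (now at pos=5)
pos=5: enter COMMENT mode (saw '/*')
exit COMMENT mode (now at pos=13)
pos=13: emit NUM '42' (now at pos=15)
pos=16: enter STRING mode
pos=16: emit STR "ok" (now at pos=20)
pos=20: emit NUM '1' (now at pos=21)
pos=21: emit EQ '='
pos=22: emit ID 'z' (now at pos=23)
DONE. 8 tokens: [ID, STAR, NUM, NUM, STR, NUM, EQ, ID]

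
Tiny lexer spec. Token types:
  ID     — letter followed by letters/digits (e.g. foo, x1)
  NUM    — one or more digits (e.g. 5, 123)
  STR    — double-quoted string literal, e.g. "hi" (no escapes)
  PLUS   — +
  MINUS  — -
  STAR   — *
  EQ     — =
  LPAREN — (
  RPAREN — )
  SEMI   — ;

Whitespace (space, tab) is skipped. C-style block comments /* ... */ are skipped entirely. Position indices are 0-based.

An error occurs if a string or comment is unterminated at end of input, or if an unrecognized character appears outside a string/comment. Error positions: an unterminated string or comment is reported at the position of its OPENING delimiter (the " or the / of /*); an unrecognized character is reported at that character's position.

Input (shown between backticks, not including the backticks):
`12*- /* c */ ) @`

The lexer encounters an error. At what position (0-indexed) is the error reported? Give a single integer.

pos=0: emit NUM '12' (now at pos=2)
pos=2: emit STAR '*'
pos=3: emit MINUS '-'
pos=5: enter COMMENT mode (saw '/*')
exit COMMENT mode (now at pos=12)
pos=13: emit RPAREN ')'
pos=15: ERROR — unrecognized char '@'

Answer: 15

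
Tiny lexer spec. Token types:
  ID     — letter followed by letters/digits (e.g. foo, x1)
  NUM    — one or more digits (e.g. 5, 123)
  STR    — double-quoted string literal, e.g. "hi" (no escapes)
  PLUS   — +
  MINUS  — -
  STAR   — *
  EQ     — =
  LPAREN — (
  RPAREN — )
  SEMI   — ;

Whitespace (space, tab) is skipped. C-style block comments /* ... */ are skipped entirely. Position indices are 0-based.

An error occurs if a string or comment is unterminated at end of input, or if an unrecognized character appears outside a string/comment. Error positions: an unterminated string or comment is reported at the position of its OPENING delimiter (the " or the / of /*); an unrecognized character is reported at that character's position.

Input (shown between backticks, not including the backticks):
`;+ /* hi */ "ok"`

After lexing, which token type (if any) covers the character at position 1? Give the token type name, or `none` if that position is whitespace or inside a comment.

pos=0: emit SEMI ';'
pos=1: emit PLUS '+'
pos=3: enter COMMENT mode (saw '/*')
exit COMMENT mode (now at pos=11)
pos=12: enter STRING mode
pos=12: emit STR "ok" (now at pos=16)
DONE. 3 tokens: [SEMI, PLUS, STR]
Position 1: char is '+' -> PLUS

Answer: PLUS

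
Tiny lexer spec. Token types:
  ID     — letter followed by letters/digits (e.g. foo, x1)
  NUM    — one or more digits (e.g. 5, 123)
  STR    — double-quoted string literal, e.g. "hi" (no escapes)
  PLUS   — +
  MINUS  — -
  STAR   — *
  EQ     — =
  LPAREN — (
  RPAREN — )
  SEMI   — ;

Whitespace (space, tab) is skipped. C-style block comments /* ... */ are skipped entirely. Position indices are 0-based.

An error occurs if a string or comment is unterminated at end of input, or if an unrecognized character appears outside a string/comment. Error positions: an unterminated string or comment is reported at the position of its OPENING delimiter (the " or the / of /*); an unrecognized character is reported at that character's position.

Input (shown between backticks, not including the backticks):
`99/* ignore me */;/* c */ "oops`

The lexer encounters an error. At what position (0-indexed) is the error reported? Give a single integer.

Answer: 26

Derivation:
pos=0: emit NUM '99' (now at pos=2)
pos=2: enter COMMENT mode (saw '/*')
exit COMMENT mode (now at pos=17)
pos=17: emit SEMI ';'
pos=18: enter COMMENT mode (saw '/*')
exit COMMENT mode (now at pos=25)
pos=26: enter STRING mode
pos=26: ERROR — unterminated string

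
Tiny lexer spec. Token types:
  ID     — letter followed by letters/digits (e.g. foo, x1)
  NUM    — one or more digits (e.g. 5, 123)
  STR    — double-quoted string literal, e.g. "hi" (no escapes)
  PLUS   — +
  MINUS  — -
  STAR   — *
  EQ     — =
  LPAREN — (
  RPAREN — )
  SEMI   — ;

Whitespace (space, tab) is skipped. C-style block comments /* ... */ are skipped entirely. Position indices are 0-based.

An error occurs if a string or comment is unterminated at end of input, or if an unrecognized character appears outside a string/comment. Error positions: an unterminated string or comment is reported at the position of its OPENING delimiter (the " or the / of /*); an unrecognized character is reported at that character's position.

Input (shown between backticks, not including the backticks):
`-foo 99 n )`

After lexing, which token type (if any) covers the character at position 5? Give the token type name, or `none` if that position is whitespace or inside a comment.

pos=0: emit MINUS '-'
pos=1: emit ID 'foo' (now at pos=4)
pos=5: emit NUM '99' (now at pos=7)
pos=8: emit ID 'n' (now at pos=9)
pos=10: emit RPAREN ')'
DONE. 5 tokens: [MINUS, ID, NUM, ID, RPAREN]
Position 5: char is '9' -> NUM

Answer: NUM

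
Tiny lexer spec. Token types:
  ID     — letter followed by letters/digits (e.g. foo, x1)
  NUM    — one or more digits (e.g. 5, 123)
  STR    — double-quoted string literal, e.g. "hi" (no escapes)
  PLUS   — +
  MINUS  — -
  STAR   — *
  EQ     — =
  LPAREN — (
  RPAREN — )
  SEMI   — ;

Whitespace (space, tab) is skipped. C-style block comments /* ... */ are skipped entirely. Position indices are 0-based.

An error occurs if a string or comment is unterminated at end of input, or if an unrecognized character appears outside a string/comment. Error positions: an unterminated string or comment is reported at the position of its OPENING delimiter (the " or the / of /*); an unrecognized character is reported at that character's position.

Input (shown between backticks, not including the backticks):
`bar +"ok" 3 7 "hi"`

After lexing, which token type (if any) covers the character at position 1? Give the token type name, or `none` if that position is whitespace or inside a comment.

Answer: ID

Derivation:
pos=0: emit ID 'bar' (now at pos=3)
pos=4: emit PLUS '+'
pos=5: enter STRING mode
pos=5: emit STR "ok" (now at pos=9)
pos=10: emit NUM '3' (now at pos=11)
pos=12: emit NUM '7' (now at pos=13)
pos=14: enter STRING mode
pos=14: emit STR "hi" (now at pos=18)
DONE. 6 tokens: [ID, PLUS, STR, NUM, NUM, STR]
Position 1: char is 'a' -> ID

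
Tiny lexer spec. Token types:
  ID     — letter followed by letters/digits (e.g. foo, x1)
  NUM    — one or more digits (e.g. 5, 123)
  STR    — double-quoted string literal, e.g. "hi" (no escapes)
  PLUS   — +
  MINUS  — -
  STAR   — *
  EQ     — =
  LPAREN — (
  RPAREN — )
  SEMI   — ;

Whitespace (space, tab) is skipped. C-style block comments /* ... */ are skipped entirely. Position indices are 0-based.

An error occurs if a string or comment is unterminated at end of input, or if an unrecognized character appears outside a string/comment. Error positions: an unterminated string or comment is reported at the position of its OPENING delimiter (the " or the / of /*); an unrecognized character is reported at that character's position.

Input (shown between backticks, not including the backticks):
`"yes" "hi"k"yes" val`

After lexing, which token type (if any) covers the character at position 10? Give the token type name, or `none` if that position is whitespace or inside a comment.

pos=0: enter STRING mode
pos=0: emit STR "yes" (now at pos=5)
pos=6: enter STRING mode
pos=6: emit STR "hi" (now at pos=10)
pos=10: emit ID 'k' (now at pos=11)
pos=11: enter STRING mode
pos=11: emit STR "yes" (now at pos=16)
pos=17: emit ID 'val' (now at pos=20)
DONE. 5 tokens: [STR, STR, ID, STR, ID]
Position 10: char is 'k' -> ID

Answer: ID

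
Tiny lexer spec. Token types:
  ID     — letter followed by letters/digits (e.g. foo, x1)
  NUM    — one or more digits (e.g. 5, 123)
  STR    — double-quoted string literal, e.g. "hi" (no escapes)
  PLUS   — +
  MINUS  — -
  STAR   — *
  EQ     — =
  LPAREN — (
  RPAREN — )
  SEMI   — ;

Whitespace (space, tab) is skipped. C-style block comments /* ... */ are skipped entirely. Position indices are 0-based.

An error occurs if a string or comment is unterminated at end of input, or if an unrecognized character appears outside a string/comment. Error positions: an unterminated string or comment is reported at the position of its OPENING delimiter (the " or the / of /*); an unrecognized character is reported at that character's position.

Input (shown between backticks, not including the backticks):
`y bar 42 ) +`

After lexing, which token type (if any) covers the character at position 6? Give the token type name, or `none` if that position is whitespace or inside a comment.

Answer: NUM

Derivation:
pos=0: emit ID 'y' (now at pos=1)
pos=2: emit ID 'bar' (now at pos=5)
pos=6: emit NUM '42' (now at pos=8)
pos=9: emit RPAREN ')'
pos=11: emit PLUS '+'
DONE. 5 tokens: [ID, ID, NUM, RPAREN, PLUS]
Position 6: char is '4' -> NUM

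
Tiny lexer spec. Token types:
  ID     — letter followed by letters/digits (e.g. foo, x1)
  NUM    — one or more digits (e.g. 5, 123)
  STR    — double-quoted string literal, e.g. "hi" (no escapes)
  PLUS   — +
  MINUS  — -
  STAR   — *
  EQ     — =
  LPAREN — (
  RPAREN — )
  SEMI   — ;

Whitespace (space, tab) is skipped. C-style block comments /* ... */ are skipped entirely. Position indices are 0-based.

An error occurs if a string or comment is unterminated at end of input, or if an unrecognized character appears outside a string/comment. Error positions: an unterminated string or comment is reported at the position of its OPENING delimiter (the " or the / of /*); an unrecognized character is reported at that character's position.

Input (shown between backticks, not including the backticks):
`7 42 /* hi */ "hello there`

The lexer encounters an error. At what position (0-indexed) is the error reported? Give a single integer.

pos=0: emit NUM '7' (now at pos=1)
pos=2: emit NUM '42' (now at pos=4)
pos=5: enter COMMENT mode (saw '/*')
exit COMMENT mode (now at pos=13)
pos=14: enter STRING mode
pos=14: ERROR — unterminated string

Answer: 14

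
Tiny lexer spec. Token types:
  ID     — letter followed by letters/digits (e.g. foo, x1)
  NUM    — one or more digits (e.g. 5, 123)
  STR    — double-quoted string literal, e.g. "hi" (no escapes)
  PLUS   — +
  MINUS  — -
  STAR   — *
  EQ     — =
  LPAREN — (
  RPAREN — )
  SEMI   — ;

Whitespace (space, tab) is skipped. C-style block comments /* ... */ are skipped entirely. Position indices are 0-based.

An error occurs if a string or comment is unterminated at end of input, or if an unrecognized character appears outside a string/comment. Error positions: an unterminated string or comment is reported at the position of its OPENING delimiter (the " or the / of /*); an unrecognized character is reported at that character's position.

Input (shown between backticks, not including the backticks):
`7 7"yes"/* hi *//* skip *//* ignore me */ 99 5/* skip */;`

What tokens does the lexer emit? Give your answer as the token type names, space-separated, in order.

pos=0: emit NUM '7' (now at pos=1)
pos=2: emit NUM '7' (now at pos=3)
pos=3: enter STRING mode
pos=3: emit STR "yes" (now at pos=8)
pos=8: enter COMMENT mode (saw '/*')
exit COMMENT mode (now at pos=16)
pos=16: enter COMMENT mode (saw '/*')
exit COMMENT mode (now at pos=26)
pos=26: enter COMMENT mode (saw '/*')
exit COMMENT mode (now at pos=41)
pos=42: emit NUM '99' (now at pos=44)
pos=45: emit NUM '5' (now at pos=46)
pos=46: enter COMMENT mode (saw '/*')
exit COMMENT mode (now at pos=56)
pos=56: emit SEMI ';'
DONE. 6 tokens: [NUM, NUM, STR, NUM, NUM, SEMI]

Answer: NUM NUM STR NUM NUM SEMI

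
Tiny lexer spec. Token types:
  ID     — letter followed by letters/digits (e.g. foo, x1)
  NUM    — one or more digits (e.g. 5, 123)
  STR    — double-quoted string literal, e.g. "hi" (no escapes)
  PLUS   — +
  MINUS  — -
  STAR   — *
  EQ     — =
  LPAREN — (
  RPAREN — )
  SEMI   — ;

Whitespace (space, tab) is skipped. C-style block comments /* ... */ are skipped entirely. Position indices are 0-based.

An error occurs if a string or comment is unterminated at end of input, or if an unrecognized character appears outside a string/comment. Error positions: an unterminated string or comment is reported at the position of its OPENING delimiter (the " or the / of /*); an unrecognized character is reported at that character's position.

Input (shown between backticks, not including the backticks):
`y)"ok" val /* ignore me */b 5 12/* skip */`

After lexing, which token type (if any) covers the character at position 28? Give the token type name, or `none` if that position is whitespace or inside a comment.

pos=0: emit ID 'y' (now at pos=1)
pos=1: emit RPAREN ')'
pos=2: enter STRING mode
pos=2: emit STR "ok" (now at pos=6)
pos=7: emit ID 'val' (now at pos=10)
pos=11: enter COMMENT mode (saw '/*')
exit COMMENT mode (now at pos=26)
pos=26: emit ID 'b' (now at pos=27)
pos=28: emit NUM '5' (now at pos=29)
pos=30: emit NUM '12' (now at pos=32)
pos=32: enter COMMENT mode (saw '/*')
exit COMMENT mode (now at pos=42)
DONE. 7 tokens: [ID, RPAREN, STR, ID, ID, NUM, NUM]
Position 28: char is '5' -> NUM

Answer: NUM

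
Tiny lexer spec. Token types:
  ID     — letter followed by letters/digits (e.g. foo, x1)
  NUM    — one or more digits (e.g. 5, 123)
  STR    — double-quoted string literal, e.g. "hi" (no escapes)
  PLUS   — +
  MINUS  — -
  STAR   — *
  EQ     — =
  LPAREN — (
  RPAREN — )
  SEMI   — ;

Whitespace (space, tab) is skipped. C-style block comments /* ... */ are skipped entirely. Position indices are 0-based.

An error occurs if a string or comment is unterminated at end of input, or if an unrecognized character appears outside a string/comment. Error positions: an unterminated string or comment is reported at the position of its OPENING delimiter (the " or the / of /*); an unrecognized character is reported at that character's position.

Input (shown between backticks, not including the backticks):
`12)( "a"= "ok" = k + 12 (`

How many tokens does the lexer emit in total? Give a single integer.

Answer: 11

Derivation:
pos=0: emit NUM '12' (now at pos=2)
pos=2: emit RPAREN ')'
pos=3: emit LPAREN '('
pos=5: enter STRING mode
pos=5: emit STR "a" (now at pos=8)
pos=8: emit EQ '='
pos=10: enter STRING mode
pos=10: emit STR "ok" (now at pos=14)
pos=15: emit EQ '='
pos=17: emit ID 'k' (now at pos=18)
pos=19: emit PLUS '+'
pos=21: emit NUM '12' (now at pos=23)
pos=24: emit LPAREN '('
DONE. 11 tokens: [NUM, RPAREN, LPAREN, STR, EQ, STR, EQ, ID, PLUS, NUM, LPAREN]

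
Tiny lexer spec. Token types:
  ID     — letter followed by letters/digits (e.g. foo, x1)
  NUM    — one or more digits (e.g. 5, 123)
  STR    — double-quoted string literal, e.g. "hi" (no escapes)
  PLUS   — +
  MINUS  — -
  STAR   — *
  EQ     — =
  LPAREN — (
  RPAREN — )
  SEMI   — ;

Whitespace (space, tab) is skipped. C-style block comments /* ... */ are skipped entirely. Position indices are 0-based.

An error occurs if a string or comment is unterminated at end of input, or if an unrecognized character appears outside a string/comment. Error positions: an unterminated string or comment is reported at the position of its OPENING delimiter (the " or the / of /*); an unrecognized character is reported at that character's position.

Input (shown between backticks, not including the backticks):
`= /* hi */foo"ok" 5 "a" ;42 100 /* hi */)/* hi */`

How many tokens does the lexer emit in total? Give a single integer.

Answer: 9

Derivation:
pos=0: emit EQ '='
pos=2: enter COMMENT mode (saw '/*')
exit COMMENT mode (now at pos=10)
pos=10: emit ID 'foo' (now at pos=13)
pos=13: enter STRING mode
pos=13: emit STR "ok" (now at pos=17)
pos=18: emit NUM '5' (now at pos=19)
pos=20: enter STRING mode
pos=20: emit STR "a" (now at pos=23)
pos=24: emit SEMI ';'
pos=25: emit NUM '42' (now at pos=27)
pos=28: emit NUM '100' (now at pos=31)
pos=32: enter COMMENT mode (saw '/*')
exit COMMENT mode (now at pos=40)
pos=40: emit RPAREN ')'
pos=41: enter COMMENT mode (saw '/*')
exit COMMENT mode (now at pos=49)
DONE. 9 tokens: [EQ, ID, STR, NUM, STR, SEMI, NUM, NUM, RPAREN]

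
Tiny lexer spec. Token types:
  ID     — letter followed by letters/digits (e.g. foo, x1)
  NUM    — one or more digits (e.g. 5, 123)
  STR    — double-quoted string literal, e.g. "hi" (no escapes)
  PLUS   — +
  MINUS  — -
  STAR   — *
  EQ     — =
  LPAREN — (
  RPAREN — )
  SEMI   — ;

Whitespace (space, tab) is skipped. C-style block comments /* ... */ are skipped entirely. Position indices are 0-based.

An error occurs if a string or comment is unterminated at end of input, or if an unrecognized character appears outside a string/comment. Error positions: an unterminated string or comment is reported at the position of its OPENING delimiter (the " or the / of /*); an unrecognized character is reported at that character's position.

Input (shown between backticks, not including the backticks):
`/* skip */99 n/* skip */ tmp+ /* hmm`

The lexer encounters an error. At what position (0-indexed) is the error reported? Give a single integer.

pos=0: enter COMMENT mode (saw '/*')
exit COMMENT mode (now at pos=10)
pos=10: emit NUM '99' (now at pos=12)
pos=13: emit ID 'n' (now at pos=14)
pos=14: enter COMMENT mode (saw '/*')
exit COMMENT mode (now at pos=24)
pos=25: emit ID 'tmp' (now at pos=28)
pos=28: emit PLUS '+'
pos=30: enter COMMENT mode (saw '/*')
pos=30: ERROR — unterminated comment (reached EOF)

Answer: 30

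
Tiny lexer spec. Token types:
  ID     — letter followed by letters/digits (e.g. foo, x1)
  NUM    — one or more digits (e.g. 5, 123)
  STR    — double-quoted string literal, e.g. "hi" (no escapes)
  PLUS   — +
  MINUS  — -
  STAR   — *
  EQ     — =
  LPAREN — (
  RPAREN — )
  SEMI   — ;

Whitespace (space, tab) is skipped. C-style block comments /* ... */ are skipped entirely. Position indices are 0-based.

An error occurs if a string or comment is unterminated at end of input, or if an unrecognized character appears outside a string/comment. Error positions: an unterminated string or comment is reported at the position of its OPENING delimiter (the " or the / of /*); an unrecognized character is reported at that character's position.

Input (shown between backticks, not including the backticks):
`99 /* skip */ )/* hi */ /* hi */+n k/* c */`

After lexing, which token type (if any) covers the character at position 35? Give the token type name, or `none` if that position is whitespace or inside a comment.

pos=0: emit NUM '99' (now at pos=2)
pos=3: enter COMMENT mode (saw '/*')
exit COMMENT mode (now at pos=13)
pos=14: emit RPAREN ')'
pos=15: enter COMMENT mode (saw '/*')
exit COMMENT mode (now at pos=23)
pos=24: enter COMMENT mode (saw '/*')
exit COMMENT mode (now at pos=32)
pos=32: emit PLUS '+'
pos=33: emit ID 'n' (now at pos=34)
pos=35: emit ID 'k' (now at pos=36)
pos=36: enter COMMENT mode (saw '/*')
exit COMMENT mode (now at pos=43)
DONE. 5 tokens: [NUM, RPAREN, PLUS, ID, ID]
Position 35: char is 'k' -> ID

Answer: ID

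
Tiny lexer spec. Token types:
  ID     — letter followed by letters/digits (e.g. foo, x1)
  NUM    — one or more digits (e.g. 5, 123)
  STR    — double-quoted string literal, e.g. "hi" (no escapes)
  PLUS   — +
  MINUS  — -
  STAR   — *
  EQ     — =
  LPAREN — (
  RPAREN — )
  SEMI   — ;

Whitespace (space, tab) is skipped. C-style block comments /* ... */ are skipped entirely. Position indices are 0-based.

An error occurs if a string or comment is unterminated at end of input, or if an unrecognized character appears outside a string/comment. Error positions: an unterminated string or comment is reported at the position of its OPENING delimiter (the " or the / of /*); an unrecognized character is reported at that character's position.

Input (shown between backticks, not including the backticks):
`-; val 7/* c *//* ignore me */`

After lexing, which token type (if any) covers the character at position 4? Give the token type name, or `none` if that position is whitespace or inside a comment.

pos=0: emit MINUS '-'
pos=1: emit SEMI ';'
pos=3: emit ID 'val' (now at pos=6)
pos=7: emit NUM '7' (now at pos=8)
pos=8: enter COMMENT mode (saw '/*')
exit COMMENT mode (now at pos=15)
pos=15: enter COMMENT mode (saw '/*')
exit COMMENT mode (now at pos=30)
DONE. 4 tokens: [MINUS, SEMI, ID, NUM]
Position 4: char is 'a' -> ID

Answer: ID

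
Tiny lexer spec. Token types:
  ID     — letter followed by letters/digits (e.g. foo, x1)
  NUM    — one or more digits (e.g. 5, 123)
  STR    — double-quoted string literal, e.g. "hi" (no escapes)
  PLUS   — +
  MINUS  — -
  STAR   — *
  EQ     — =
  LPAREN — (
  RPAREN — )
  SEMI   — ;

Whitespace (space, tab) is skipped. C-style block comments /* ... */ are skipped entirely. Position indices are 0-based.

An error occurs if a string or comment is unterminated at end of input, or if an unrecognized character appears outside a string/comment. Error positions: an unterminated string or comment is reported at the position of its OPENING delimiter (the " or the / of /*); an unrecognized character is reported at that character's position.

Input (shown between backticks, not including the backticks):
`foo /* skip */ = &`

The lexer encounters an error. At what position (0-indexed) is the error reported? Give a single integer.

pos=0: emit ID 'foo' (now at pos=3)
pos=4: enter COMMENT mode (saw '/*')
exit COMMENT mode (now at pos=14)
pos=15: emit EQ '='
pos=17: ERROR — unrecognized char '&'

Answer: 17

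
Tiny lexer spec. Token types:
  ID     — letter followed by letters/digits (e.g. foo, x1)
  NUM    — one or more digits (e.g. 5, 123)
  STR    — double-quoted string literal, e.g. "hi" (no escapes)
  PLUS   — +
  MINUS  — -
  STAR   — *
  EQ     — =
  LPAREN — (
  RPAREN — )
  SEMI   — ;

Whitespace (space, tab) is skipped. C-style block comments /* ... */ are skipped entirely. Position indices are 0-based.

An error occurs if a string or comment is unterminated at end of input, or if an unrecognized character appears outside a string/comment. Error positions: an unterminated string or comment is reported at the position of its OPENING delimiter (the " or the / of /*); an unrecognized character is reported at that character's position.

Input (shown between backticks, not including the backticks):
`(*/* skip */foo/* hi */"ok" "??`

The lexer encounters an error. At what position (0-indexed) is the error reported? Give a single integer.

pos=0: emit LPAREN '('
pos=1: emit STAR '*'
pos=2: enter COMMENT mode (saw '/*')
exit COMMENT mode (now at pos=12)
pos=12: emit ID 'foo' (now at pos=15)
pos=15: enter COMMENT mode (saw '/*')
exit COMMENT mode (now at pos=23)
pos=23: enter STRING mode
pos=23: emit STR "ok" (now at pos=27)
pos=28: enter STRING mode
pos=28: ERROR — unterminated string

Answer: 28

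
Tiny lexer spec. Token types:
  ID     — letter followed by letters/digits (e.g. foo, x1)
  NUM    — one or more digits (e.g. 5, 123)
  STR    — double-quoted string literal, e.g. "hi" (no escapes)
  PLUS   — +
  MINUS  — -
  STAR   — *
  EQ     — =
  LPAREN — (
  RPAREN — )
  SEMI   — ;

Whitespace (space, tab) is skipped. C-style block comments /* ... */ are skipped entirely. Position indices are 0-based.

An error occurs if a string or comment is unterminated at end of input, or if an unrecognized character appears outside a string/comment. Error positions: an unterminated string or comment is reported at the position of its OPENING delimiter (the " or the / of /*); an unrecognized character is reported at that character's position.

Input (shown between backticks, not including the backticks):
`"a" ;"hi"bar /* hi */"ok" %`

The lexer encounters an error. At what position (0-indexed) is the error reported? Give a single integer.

Answer: 26

Derivation:
pos=0: enter STRING mode
pos=0: emit STR "a" (now at pos=3)
pos=4: emit SEMI ';'
pos=5: enter STRING mode
pos=5: emit STR "hi" (now at pos=9)
pos=9: emit ID 'bar' (now at pos=12)
pos=13: enter COMMENT mode (saw '/*')
exit COMMENT mode (now at pos=21)
pos=21: enter STRING mode
pos=21: emit STR "ok" (now at pos=25)
pos=26: ERROR — unrecognized char '%'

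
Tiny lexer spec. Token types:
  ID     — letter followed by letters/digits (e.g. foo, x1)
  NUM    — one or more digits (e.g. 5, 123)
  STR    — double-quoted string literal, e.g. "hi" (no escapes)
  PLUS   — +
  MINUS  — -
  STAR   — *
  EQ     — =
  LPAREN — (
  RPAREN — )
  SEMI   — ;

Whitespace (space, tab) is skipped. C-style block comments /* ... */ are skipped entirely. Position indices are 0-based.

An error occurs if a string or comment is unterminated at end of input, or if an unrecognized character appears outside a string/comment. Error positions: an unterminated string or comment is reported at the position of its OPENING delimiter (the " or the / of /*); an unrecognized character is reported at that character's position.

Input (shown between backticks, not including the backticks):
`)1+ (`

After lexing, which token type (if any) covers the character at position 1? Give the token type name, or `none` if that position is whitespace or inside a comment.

Answer: NUM

Derivation:
pos=0: emit RPAREN ')'
pos=1: emit NUM '1' (now at pos=2)
pos=2: emit PLUS '+'
pos=4: emit LPAREN '('
DONE. 4 tokens: [RPAREN, NUM, PLUS, LPAREN]
Position 1: char is '1' -> NUM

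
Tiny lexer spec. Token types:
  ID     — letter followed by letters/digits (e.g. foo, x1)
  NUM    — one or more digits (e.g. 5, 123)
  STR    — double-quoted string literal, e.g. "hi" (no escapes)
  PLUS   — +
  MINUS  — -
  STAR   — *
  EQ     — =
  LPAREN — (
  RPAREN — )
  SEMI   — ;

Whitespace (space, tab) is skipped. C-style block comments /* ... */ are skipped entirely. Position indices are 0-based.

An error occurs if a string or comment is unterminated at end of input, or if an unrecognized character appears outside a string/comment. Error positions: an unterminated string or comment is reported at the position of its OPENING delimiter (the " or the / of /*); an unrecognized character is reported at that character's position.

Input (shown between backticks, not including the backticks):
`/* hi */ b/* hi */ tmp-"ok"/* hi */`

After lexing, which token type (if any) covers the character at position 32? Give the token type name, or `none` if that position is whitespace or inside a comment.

Answer: none

Derivation:
pos=0: enter COMMENT mode (saw '/*')
exit COMMENT mode (now at pos=8)
pos=9: emit ID 'b' (now at pos=10)
pos=10: enter COMMENT mode (saw '/*')
exit COMMENT mode (now at pos=18)
pos=19: emit ID 'tmp' (now at pos=22)
pos=22: emit MINUS '-'
pos=23: enter STRING mode
pos=23: emit STR "ok" (now at pos=27)
pos=27: enter COMMENT mode (saw '/*')
exit COMMENT mode (now at pos=35)
DONE. 4 tokens: [ID, ID, MINUS, STR]
Position 32: char is ' ' -> none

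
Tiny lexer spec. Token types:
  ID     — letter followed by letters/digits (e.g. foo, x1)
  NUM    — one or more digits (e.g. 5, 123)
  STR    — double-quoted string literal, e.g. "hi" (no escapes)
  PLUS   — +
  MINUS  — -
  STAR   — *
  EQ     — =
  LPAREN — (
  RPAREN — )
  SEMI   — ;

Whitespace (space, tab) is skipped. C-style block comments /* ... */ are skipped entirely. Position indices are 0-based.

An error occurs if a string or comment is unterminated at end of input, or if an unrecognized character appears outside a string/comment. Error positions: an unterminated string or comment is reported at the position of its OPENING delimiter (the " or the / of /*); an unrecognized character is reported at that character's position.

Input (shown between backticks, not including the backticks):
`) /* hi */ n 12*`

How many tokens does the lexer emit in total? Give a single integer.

Answer: 4

Derivation:
pos=0: emit RPAREN ')'
pos=2: enter COMMENT mode (saw '/*')
exit COMMENT mode (now at pos=10)
pos=11: emit ID 'n' (now at pos=12)
pos=13: emit NUM '12' (now at pos=15)
pos=15: emit STAR '*'
DONE. 4 tokens: [RPAREN, ID, NUM, STAR]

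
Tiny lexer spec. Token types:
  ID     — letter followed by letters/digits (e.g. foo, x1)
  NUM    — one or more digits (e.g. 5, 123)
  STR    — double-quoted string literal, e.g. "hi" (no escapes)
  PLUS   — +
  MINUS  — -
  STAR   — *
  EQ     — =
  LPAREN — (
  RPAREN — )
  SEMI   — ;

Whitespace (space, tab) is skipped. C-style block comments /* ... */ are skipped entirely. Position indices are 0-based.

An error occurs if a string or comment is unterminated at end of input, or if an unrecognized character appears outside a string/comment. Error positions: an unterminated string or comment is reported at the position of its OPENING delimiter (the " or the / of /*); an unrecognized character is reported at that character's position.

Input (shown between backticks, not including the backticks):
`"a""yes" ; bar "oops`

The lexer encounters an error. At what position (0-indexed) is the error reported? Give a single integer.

Answer: 15

Derivation:
pos=0: enter STRING mode
pos=0: emit STR "a" (now at pos=3)
pos=3: enter STRING mode
pos=3: emit STR "yes" (now at pos=8)
pos=9: emit SEMI ';'
pos=11: emit ID 'bar' (now at pos=14)
pos=15: enter STRING mode
pos=15: ERROR — unterminated string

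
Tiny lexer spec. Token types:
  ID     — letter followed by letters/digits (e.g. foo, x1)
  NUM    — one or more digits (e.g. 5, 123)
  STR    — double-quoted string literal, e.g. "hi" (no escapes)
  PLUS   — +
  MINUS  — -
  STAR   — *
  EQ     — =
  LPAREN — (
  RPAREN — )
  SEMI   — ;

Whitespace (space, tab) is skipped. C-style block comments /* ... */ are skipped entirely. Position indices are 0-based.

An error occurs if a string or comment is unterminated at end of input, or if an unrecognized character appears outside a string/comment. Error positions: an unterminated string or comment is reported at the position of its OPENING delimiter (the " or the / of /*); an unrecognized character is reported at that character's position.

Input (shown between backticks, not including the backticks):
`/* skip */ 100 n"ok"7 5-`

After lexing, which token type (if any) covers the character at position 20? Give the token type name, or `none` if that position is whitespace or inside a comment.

Answer: NUM

Derivation:
pos=0: enter COMMENT mode (saw '/*')
exit COMMENT mode (now at pos=10)
pos=11: emit NUM '100' (now at pos=14)
pos=15: emit ID 'n' (now at pos=16)
pos=16: enter STRING mode
pos=16: emit STR "ok" (now at pos=20)
pos=20: emit NUM '7' (now at pos=21)
pos=22: emit NUM '5' (now at pos=23)
pos=23: emit MINUS '-'
DONE. 6 tokens: [NUM, ID, STR, NUM, NUM, MINUS]
Position 20: char is '7' -> NUM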